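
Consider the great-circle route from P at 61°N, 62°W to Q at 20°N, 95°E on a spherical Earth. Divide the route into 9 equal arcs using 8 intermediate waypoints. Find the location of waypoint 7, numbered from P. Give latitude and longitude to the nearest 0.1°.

The haversine formula gives a central angle δ ≈ 1.691 rad (96.9°) between the endpoints.
Interpolate at f = 7/9 with slerp weights a = sin((1−f)δ)/sin δ ≈ 0.370, b = sin(fδ)/sin δ ≈ 0.975.
p = a·p₁ + b·p₂ ≈ (0.004, 0.754, 0.657); φ = arcsin(p_z) ≈ 41.05°, λ = atan2(p_y, p_x) ≈ 89.67°.

≈ 41.1°N, 89.7°E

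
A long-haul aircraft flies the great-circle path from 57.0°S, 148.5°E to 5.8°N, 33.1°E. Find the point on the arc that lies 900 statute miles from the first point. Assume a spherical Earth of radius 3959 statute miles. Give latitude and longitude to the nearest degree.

From cos δ = sin φ₁ sin φ₂ + cos φ₁ cos φ₂ cos Δλ, the central angle is δ ≈ 1.894 rad (108.5°). The total great-circle distance is δ·R ≈ 1.894 × 3959 ≈ 7497 mi, so the target fraction is f = 900/7497 ≈ 0.120.
Interpolate at f ≈ 0.120 with slerp weights a = sin((1−f)δ)/sin δ ≈ 1.050, b = sin(fδ)/sin δ ≈ 0.238.
p = a·p₁ + b·p₂ ≈ (-0.289, 0.428, -0.856); φ = arcsin(p_z) ≈ -58.90°, λ = atan2(p_y, p_x) ≈ 124.07°.

≈ 59°S, 124°E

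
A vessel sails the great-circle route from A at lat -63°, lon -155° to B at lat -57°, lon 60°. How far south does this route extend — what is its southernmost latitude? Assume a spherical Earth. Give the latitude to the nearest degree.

The great circle lies in the plane with unit normal n̂ = (p₁ × p₂)/|p₁ × p₂|.
Here n̂_z ≈ -0.169; the vertex latitude is φ_max = arccos|n̂_z| ≈ 80.3°.
Check via Clairaut: cos φ_max = |cos φ₁| · sin C = cos(63.0°)·sin(158.1°) ≈ 0.169, again giving ≈ 80.3°.

≈ -80°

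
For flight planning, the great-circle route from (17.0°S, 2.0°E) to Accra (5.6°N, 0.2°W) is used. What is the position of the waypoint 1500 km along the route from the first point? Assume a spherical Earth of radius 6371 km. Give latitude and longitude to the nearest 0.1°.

Write both endpoints as unit vectors p₁, p₂ with components (cos φ cos λ, cos φ sin λ, sin φ).
The central angle between the endpoints is δ = arccos(p₁·p₂) ≈ 0.396 rad (22.7°). The total great-circle distance is δ·R ≈ 0.396 × 6371 ≈ 2525 km, so the target fraction is f = 1500/2525 ≈ 0.594.
Interpolate at f ≈ 0.594 with slerp weights a = sin((1−f)δ)/sin δ ≈ 0.415, b = sin(fδ)/sin δ ≈ 0.604.
p = a·p₁ + b·p₂ ≈ (0.998, 0.012, -0.062); φ = arcsin(p_z) ≈ -3.57°, λ = atan2(p_y, p_x) ≈ 0.67°.

≈ (3.6°S, 0.7°E)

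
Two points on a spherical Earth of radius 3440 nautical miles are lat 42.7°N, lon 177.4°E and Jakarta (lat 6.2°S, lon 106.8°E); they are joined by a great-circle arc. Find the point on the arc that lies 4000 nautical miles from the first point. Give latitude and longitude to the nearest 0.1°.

Convert each endpoint to a unit vector on the sphere (x = cos φ cos λ, y = cos φ sin λ, z = sin φ).
The central angle between the endpoints is δ = arccos(p₁·p₂) ≈ 1.401 rad (80.2°). The total great-circle distance is δ·R ≈ 1.401 × 3440 ≈ 4818 nmi, so the target fraction is f = 4000/4818 ≈ 0.830.
Interpolate at f ≈ 0.830 with slerp weights a = sin((1−f)δ)/sin δ ≈ 0.239, b = sin(fδ)/sin δ ≈ 0.931.
p = a·p₁ + b·p₂ ≈ (-0.443, 0.894, 0.061); φ = arcsin(p_z) ≈ 3.52°, λ = atan2(p_y, p_x) ≈ 116.35°.

≈ lat 3.5°N, lon 116.4°E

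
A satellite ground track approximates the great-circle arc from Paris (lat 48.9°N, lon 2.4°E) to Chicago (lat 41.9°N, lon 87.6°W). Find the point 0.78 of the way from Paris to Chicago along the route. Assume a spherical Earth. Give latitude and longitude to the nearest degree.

≈ lat 49°N, lon 72°W

Write both endpoints as unit vectors p₁, p₂ with components (cos φ cos λ, cos φ sin λ, sin φ).
The central angle between the endpoints is δ = arccos(p₁·p₂) ≈ 1.043 rad (59.8°).
Interpolate at f = 0.78 with slerp weights a = sin((1−f)δ)/sin δ ≈ 0.263, b = sin(fδ)/sin δ ≈ 0.841.
p = a·p₁ + b·p₂ ≈ (0.199, -0.618, 0.760); φ = arcsin(p_z) ≈ 49.49°, λ = atan2(p_y, p_x) ≈ -72.15°.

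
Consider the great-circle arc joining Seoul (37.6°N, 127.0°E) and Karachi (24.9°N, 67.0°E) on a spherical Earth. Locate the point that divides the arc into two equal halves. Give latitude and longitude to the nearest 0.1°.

From cos δ = sin φ₁ sin φ₂ + cos φ₁ cos φ₂ cos Δλ, the central angle is δ ≈ 0.907 rad (52.0°).
Interpolate at f = 1/2 with slerp weights a = sin((1−f)δ)/sin δ ≈ 0.556, b = sin(fδ)/sin δ ≈ 0.556.
p = a·p₁ + b·p₂ ≈ (-0.068, 0.816, 0.574); φ = arcsin(p_z) ≈ 35.00°, λ = atan2(p_y, p_x) ≈ 94.77°.

≈ 35.0°N, 94.8°E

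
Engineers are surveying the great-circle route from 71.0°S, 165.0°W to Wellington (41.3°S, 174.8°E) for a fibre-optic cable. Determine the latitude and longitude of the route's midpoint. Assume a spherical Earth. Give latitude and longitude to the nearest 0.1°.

Write both endpoints as unit vectors p₁, p₂ with components (cos φ cos λ, cos φ sin λ, sin φ).
The central angle between the endpoints is δ = arccos(p₁·p₂) ≈ 0.548 rad (31.4°).
Interpolate at f = 1/2 with slerp weights a = sin((1−f)δ)/sin δ ≈ 0.519, b = sin(fδ)/sin δ ≈ 0.519.
p = a·p₁ + b·p₂ ≈ (-0.552, -0.008, -0.834); φ = arcsin(p_z) ≈ -56.50°, λ = atan2(p_y, p_x) ≈ -179.13°.

≈ 56.5°S, 179.1°W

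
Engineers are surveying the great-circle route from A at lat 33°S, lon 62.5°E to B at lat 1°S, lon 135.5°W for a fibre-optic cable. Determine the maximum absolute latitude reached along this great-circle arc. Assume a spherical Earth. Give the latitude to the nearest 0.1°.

The great circle lies in the plane with unit normal n̂ = (p₁ × p₂)/|p₁ × p₂|.
Here n̂_z ≈ +0.421; the vertex latitude is φ_max = arccos|n̂_z| ≈ 65.1°.

≈ 65.1°S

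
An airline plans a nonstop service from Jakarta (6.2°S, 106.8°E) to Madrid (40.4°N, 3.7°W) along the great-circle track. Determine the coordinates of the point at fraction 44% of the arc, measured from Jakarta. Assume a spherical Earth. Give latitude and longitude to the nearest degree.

≈ (24°N, 69°E)

Convert each endpoint to a unit vector on the sphere (x = cos φ cos λ, y = cos φ sin λ, z = sin φ).
The central angle between the endpoints is δ = arccos(p₁·p₂) ≈ 1.913 rad (109.6°).
Interpolate at f = 0.44 with slerp weights a = sin((1−f)δ)/sin δ ≈ 0.932, b = sin(fδ)/sin δ ≈ 0.791.
p = a·p₁ + b·p₂ ≈ (0.334, 0.848, 0.412); φ = arcsin(p_z) ≈ 24.35°, λ = atan2(p_y, p_x) ≈ 68.51°.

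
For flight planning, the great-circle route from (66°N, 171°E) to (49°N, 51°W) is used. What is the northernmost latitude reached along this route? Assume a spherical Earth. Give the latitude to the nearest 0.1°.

≈ 78.2°N

The great circle lies in the plane with unit normal n̂ = (p₁ × p₂)/|p₁ × p₂|.
Here n̂_z ≈ +0.205; the vertex latitude is φ_max = arccos|n̂_z| ≈ 78.2°.
Check via Clairaut: cos φ_max = |cos φ₁| · sin C = cos(66.0°)·sin(30.3°) ≈ 0.205, again giving ≈ 78.2°.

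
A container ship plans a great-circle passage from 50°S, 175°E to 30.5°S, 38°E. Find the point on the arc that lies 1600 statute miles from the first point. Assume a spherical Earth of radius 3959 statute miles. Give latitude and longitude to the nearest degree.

The haversine formula gives a central angle δ ≈ 1.587 rad (90.9°) between the endpoints. The total great-circle distance is δ·R ≈ 1.587 × 3959 ≈ 6283 mi, so the target fraction is f = 1600/6283 ≈ 0.255.
Interpolate at f ≈ 0.255 with slerp weights a = sin((1−f)δ)/sin δ ≈ 0.926, b = sin(fδ)/sin δ ≈ 0.393.
p = a·p₁ + b·p₂ ≈ (-0.326, 0.260, -0.909); φ = arcsin(p_z) ≈ -65.35°, λ = atan2(p_y, p_x) ≈ 141.36°.

≈ 65°S, 141°E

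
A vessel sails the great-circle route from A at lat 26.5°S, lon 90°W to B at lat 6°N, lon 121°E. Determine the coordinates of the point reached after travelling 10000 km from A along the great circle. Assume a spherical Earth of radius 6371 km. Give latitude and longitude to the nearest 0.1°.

≈ lat 26.0°S, lon 166.0°E

Write both endpoints as unit vectors p₁, p₂ with components (cos φ cos λ, cos φ sin λ, sin φ).
The central angle between the endpoints is δ = arccos(p₁·p₂) ≈ 2.514 rad (144.1°). The total great-circle distance is δ·R ≈ 2.514 × 6371 ≈ 16018 km, so the target fraction is f = 10000/16018 ≈ 0.624.
Interpolate at f ≈ 0.624 with slerp weights a = sin((1−f)δ)/sin δ ≈ 1.380, b = sin(fδ)/sin δ ≈ 1.703.
p = a·p₁ + b·p₂ ≈ (-0.873, 0.217, -0.438); φ = arcsin(p_z) ≈ -25.96°, λ = atan2(p_y, p_x) ≈ 166.04°.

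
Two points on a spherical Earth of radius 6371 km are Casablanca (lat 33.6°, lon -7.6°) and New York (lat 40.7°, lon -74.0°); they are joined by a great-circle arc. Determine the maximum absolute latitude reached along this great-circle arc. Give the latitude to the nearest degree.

The great circle lies in the plane with unit normal n̂ = (p₁ × p₂)/|p₁ × p₂|.
Here n̂_z ≈ -0.733; the vertex latitude is φ_max = arccos|n̂_z| ≈ 42.9°.
Check via Clairaut: cos φ_max = |cos φ₁| · sin C = cos(33.6°)·sin(61.6°) ≈ 0.733, again giving ≈ 42.9°.

≈ 43°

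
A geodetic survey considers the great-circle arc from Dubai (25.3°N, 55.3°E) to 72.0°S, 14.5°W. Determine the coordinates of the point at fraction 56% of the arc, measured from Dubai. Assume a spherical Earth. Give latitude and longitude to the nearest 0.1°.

Write both endpoints as unit vectors p₁, p₂ with components (cos φ cos λ, cos φ sin λ, sin φ).
The central angle between the endpoints is δ = arccos(p₁·p₂) ≈ 1.886 rad (108.1°).
Interpolate at f = 0.56 with slerp weights a = sin((1−f)δ)/sin δ ≈ 0.776, b = sin(fδ)/sin δ ≈ 0.916.
p = a·p₁ + b·p₂ ≈ (0.673, 0.506, -0.539); φ = arcsin(p_z) ≈ -32.62°, λ = atan2(p_y, p_x) ≈ 36.92°.

≈ 32.6°S, 36.9°E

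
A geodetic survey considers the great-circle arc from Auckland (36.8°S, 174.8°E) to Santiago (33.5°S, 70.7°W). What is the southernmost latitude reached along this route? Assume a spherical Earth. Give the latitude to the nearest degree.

≈ 53°S

The great circle lies in the plane with unit normal n̂ = (p₁ × p₂)/|p₁ × p₂|.
Here n̂_z ≈ +0.608; the vertex latitude is φ_max = arccos|n̂_z| ≈ 52.5°.
Check via Clairaut: cos φ_max = |cos φ₁| · sin C = cos(36.8°)·sin(130.5°) ≈ 0.608, again giving ≈ 52.5°.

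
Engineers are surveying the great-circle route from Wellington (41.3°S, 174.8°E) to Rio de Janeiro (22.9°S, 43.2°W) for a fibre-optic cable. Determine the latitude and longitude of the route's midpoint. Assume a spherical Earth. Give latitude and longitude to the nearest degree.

Write both endpoints as unit vectors p₁, p₂ with components (cos φ cos λ, cos φ sin λ, sin φ).
The central angle between the endpoints is δ = arccos(p₁·p₂) ≈ 1.863 rad (106.8°).
Interpolate at f = 1/2 with slerp weights a = sin((1−f)δ)/sin δ ≈ 0.838, b = sin(fδ)/sin δ ≈ 0.838.
p = a·p₁ + b·p₂ ≈ (-0.064, -0.472, -0.879); φ = arcsin(p_z) ≈ -61.58°, λ = atan2(p_y, p_x) ≈ -97.76°.

≈ 62°S, 98°W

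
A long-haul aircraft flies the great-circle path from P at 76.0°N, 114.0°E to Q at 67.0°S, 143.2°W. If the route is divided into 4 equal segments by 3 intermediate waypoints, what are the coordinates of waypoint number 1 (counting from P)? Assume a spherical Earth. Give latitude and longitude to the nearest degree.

Write both endpoints as unit vectors p₁, p₂ with components (cos φ cos λ, cos φ sin λ, sin φ).
The central angle between the endpoints is δ = arccos(p₁·p₂) ≈ 2.724 rad (156.1°).
Interpolate at f = 1/4 with slerp weights a = sin((1−f)δ)/sin δ ≈ 2.196, b = sin(fδ)/sin δ ≈ 1.553.
p = a·p₁ + b·p₂ ≈ (-0.702, 0.122, 0.702); φ = arcsin(p_z) ≈ 44.57°, λ = atan2(p_y, p_x) ≈ 170.14°.

≈ 45°N, 170°E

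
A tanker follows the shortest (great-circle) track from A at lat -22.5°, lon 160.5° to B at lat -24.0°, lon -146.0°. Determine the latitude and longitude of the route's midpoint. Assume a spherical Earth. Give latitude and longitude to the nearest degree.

The haversine formula gives a central angle δ ≈ 0.853 rad (48.9°) between the endpoints.
Interpolate at f = 1/2 with slerp weights a = sin((1−f)δ)/sin δ ≈ 0.549, b = sin(fδ)/sin δ ≈ 0.549.
p = a·p₁ + b·p₂ ≈ (-0.894, -0.111, -0.434); φ = arcsin(p_z) ≈ -25.69°, λ = atan2(p_y, p_x) ≈ -172.91°.

≈ lat -26°, lon -173°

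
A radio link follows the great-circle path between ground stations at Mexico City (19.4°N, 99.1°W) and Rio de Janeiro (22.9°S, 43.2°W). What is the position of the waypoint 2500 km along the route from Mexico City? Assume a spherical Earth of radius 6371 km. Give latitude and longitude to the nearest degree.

Write both endpoints as unit vectors p₁, p₂ with components (cos φ cos λ, cos φ sin λ, sin φ).
The central angle between the endpoints is δ = arccos(p₁·p₂) ≈ 1.205 rad (69.0°). The total great-circle distance is δ·R ≈ 1.205 × 6371 ≈ 7676 km, so the target fraction is f = 2500/7676 ≈ 0.326.
Interpolate at f ≈ 0.326 with slerp weights a = sin((1−f)δ)/sin δ ≈ 0.777, b = sin(fδ)/sin δ ≈ 0.410.
p = a·p₁ + b·p₂ ≈ (0.159, -0.982, 0.099); φ = arcsin(p_z) ≈ 5.67°, λ = atan2(p_y, p_x) ≈ -80.80°.

≈ 6°N, 81°W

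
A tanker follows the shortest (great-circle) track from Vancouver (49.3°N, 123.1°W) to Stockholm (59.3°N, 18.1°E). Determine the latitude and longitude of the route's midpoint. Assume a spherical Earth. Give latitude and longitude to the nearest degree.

≈ 76°N, 72°W

The haversine formula gives a central angle δ ≈ 1.168 rad (66.9°) between the endpoints.
Interpolate at f = 1/2 with slerp weights a = sin((1−f)δ)/sin δ ≈ 0.599, b = sin(fδ)/sin δ ≈ 0.599.
p = a·p₁ + b·p₂ ≈ (0.077, -0.232, 0.970); φ = arcsin(p_z) ≈ 75.83°, λ = atan2(p_y, p_x) ≈ -71.57°.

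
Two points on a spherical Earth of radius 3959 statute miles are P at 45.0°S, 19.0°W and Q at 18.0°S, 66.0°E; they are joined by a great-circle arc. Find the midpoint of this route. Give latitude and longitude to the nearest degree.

≈ 39°S, 31°E

Convert each endpoint to a unit vector on the sphere (x = cos φ cos λ, y = cos φ sin λ, z = sin φ).
The central angle between the endpoints is δ = arccos(p₁·p₂) ≈ 1.290 rad (73.9°).
Interpolate at f = 1/2 with slerp weights a = sin((1−f)δ)/sin δ ≈ 0.626, b = sin(fδ)/sin δ ≈ 0.626.
p = a·p₁ + b·p₂ ≈ (0.660, 0.400, -0.636); φ = arcsin(p_z) ≈ -39.48°, λ = atan2(p_y, p_x) ≈ 31.18°.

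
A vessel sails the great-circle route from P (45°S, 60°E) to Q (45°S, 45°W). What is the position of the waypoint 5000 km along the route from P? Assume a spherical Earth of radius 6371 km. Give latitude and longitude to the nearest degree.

≈ (57°S, 13°W)

Convert each endpoint to a unit vector on the sphere (x = cos φ cos λ, y = cos φ sin λ, z = sin φ).
The central angle between the endpoints is δ = arccos(p₁·p₂) ≈ 1.191 rad (68.2°). The total great-circle distance is δ·R ≈ 1.191 × 6371 ≈ 7589 km, so the target fraction is f = 5000/7589 ≈ 0.659.
Interpolate at f ≈ 0.659 with slerp weights a = sin((1−f)δ)/sin δ ≈ 0.426, b = sin(fδ)/sin δ ≈ 0.761.
p = a·p₁ + b·p₂ ≈ (0.531, -0.120, -0.839); φ = arcsin(p_z) ≈ -57.03°, λ = atan2(p_y, p_x) ≈ -12.72°.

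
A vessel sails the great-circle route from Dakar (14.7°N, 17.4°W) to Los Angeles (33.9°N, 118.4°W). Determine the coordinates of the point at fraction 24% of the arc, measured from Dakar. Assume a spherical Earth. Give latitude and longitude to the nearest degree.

≈ 26°N, 37°W

Write both endpoints as unit vectors p₁, p₂ with components (cos φ cos λ, cos φ sin λ, sin φ).
The central angle between the endpoints is δ = arccos(p₁·p₂) ≈ 1.582 rad (90.7°).
Interpolate at f = 0.24 with slerp weights a = sin((1−f)δ)/sin δ ≈ 0.933, b = sin(fδ)/sin δ ≈ 0.371.
p = a·p₁ + b·p₂ ≈ (0.715, -0.541, 0.444); φ = arcsin(p_z) ≈ 26.33°, λ = atan2(p_y, p_x) ≈ -37.10°.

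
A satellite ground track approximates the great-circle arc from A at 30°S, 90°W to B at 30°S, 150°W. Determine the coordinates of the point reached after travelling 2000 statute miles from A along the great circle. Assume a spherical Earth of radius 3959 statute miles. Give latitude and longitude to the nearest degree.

≈ 34°S, 124°W

Write both endpoints as unit vectors p₁, p₂ with components (cos φ cos λ, cos φ sin λ, sin φ).
The central angle between the endpoints is δ = arccos(p₁·p₂) ≈ 0.896 rad (51.3°). The total great-circle distance is δ·R ≈ 0.896 × 3959 ≈ 3546 mi, so the target fraction is f = 2000/3546 ≈ 0.564.
Interpolate at f ≈ 0.564 with slerp weights a = sin((1−f)δ)/sin δ ≈ 0.488, b = sin(fδ)/sin δ ≈ 0.620.
p = a·p₁ + b·p₂ ≈ (-0.465, -0.691, -0.554); φ = arcsin(p_z) ≈ -33.63°, λ = atan2(p_y, p_x) ≈ -123.95°.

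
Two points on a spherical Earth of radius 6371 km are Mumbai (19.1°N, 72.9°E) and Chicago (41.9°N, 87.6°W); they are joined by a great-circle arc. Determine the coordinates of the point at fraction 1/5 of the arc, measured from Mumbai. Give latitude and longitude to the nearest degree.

Convert each endpoint to a unit vector on the sphere (x = cos φ cos λ, y = cos φ sin λ, z = sin φ).
The central angle between the endpoints is δ = arccos(p₁·p₂) ≈ 2.031 rad (116.4°).
Interpolate at f = 1/5 with slerp weights a = sin((1−f)δ)/sin δ ≈ 1.115, b = sin(fδ)/sin δ ≈ 0.441.
p = a·p₁ + b·p₂ ≈ (0.323, 0.679, 0.659); φ = arcsin(p_z) ≈ 41.25°, λ = atan2(p_y, p_x) ≈ 64.52°.

≈ 41°N, 65°E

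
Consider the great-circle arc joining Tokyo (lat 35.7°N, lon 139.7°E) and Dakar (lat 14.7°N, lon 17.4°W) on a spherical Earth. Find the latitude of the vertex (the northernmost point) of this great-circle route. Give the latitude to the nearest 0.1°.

≈ 68.1°N

The great circle lies in the plane with unit normal n̂ = (p₁ × p₂)/|p₁ × p₂|.
Here n̂_z ≈ -0.374; the vertex latitude is φ_max = arccos|n̂_z| ≈ 68.1°.
Check via Clairaut: cos φ_max = |cos φ₁| · sin C = cos(35.7°)·sin(27.4°) ≈ 0.374, again giving ≈ 68.1°.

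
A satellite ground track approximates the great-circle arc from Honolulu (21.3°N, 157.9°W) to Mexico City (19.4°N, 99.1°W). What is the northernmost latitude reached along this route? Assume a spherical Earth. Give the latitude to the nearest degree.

≈ 23°N

The great circle lies in the plane with unit normal n̂ = (p₁ × p₂)/|p₁ × p₂|.
Here n̂_z ≈ +0.919; the vertex latitude is φ_max = arccos|n̂_z| ≈ 23.2°.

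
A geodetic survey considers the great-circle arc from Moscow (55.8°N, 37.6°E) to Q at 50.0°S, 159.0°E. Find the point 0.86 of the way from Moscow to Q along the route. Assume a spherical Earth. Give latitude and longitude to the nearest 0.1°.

≈ 36.7°S, 137.6°E

From cos δ = sin φ₁ sin φ₂ + cos φ₁ cos φ₂ cos Δλ, the central angle is δ ≈ 2.535 rad (145.3°).
Interpolate at f = 0.86 with slerp weights a = sin((1−f)δ)/sin δ ≈ 0.610, b = sin(fδ)/sin δ ≈ 1.439.
p = a·p₁ + b·p₂ ≈ (-0.592, 0.541, -0.598); φ = arcsin(p_z) ≈ -36.71°, λ = atan2(p_y, p_x) ≈ 137.59°.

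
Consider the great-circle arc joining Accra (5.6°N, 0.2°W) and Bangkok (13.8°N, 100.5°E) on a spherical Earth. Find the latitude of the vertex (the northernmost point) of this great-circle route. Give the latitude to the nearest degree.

≈ 16°N

The great circle lies in the plane with unit normal n̂ = (p₁ × p₂)/|p₁ × p₂|.
Here n̂_z ≈ +0.961; the vertex latitude is φ_max = arccos|n̂_z| ≈ 16.0°.
Check via Clairaut: cos φ_max = |cos φ₁| · sin C = cos(5.6°)·sin(75.0°) ≈ 0.961, again giving ≈ 16.0°.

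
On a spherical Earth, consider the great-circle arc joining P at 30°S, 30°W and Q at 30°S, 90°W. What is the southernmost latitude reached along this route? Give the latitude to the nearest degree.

The great circle lies in the plane with unit normal n̂ = (p₁ × p₂)/|p₁ × p₂|.
Here n̂_z ≈ -0.832; the vertex latitude is φ_max = arccos|n̂_z| ≈ 33.7°.

≈ 34°S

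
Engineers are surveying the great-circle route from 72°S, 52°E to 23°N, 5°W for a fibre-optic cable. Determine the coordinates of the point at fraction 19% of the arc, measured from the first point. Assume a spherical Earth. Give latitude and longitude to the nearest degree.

The haversine formula gives a central angle δ ≈ 1.789 rad (102.5°) between the endpoints.
Interpolate at f = 0.19 with slerp weights a = sin((1−f)δ)/sin δ ≈ 1.017, b = sin(fδ)/sin δ ≈ 0.342.
p = a·p₁ + b·p₂ ≈ (0.507, 0.220, -0.834); φ = arcsin(p_z) ≈ -56.47°, λ = atan2(p_y, p_x) ≈ 23.49°.

≈ 56°S, 23°E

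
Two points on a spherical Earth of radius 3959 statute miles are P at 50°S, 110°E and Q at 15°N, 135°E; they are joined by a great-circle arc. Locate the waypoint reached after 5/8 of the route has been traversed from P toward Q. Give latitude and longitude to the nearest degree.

≈ 10°S, 128°E

Write both endpoints as unit vectors p₁, p₂ with components (cos φ cos λ, cos φ sin λ, sin φ).
The central angle between the endpoints is δ = arccos(p₁·p₂) ≈ 1.198 rad (68.6°).
Interpolate at f = 5/8 with slerp weights a = sin((1−f)δ)/sin δ ≈ 0.466, b = sin(fδ)/sin δ ≈ 0.731.
p = a·p₁ + b·p₂ ≈ (-0.602, 0.781, -0.168); φ = arcsin(p_z) ≈ -9.67°, λ = atan2(p_y, p_x) ≈ 127.62°.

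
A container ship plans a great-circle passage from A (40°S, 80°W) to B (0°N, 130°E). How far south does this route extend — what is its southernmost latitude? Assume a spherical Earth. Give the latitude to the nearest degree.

The great circle lies in the plane with unit normal n̂ = (p₁ × p₂)/|p₁ × p₂|.
Here n̂_z ≈ -0.512; the vertex latitude is φ_max = arccos|n̂_z| ≈ 59.2°.
Check via Clairaut: cos φ_max = |cos φ₁| · sin C = cos(40.0°)·sin(138.1°) ≈ 0.512, again giving ≈ 59.2°.

≈ 59°S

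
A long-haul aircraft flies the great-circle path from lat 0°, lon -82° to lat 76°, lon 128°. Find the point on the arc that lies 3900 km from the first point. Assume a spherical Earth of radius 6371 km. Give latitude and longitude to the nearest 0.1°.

Convert each endpoint to a unit vector on the sphere (x = cos φ cos λ, y = cos φ sin λ, z = sin φ).
The central angle between the endpoints is δ = arccos(p₁·p₂) ≈ 1.782 rad (102.1°). The total great-circle distance is δ·R ≈ 1.782 × 6371 ≈ 11352 km, so the target fraction is f = 3900/11352 ≈ 0.344.
Interpolate at f ≈ 0.344 with slerp weights a = sin((1−f)δ)/sin δ ≈ 0.942, b = sin(fδ)/sin δ ≈ 0.588.
p = a·p₁ + b·p₂ ≈ (0.044, -0.820, 0.570); φ = arcsin(p_z) ≈ 34.77°, λ = atan2(p_y, p_x) ≈ -86.96°.

≈ lat 34.8°, lon -87.0°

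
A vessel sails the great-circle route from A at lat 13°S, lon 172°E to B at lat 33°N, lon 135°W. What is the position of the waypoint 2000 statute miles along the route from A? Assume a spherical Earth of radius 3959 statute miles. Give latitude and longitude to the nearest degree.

Write both endpoints as unit vectors p₁, p₂ with components (cos φ cos λ, cos φ sin λ, sin φ).
The central angle between the endpoints is δ = arccos(p₁·p₂) ≈ 1.193 rad (68.3°). The total great-circle distance is δ·R ≈ 1.193 × 3959 ≈ 4721 mi, so the target fraction is f = 2000/4721 ≈ 0.424.
Interpolate at f ≈ 0.424 with slerp weights a = sin((1−f)δ)/sin δ ≈ 0.683, b = sin(fδ)/sin δ ≈ 0.521.
p = a·p₁ + b·p₂ ≈ (-0.968, -0.216, 0.130); φ = arcsin(p_z) ≈ 7.47°, λ = atan2(p_y, p_x) ≈ -167.40°.

≈ lat 7°N, lon 167°W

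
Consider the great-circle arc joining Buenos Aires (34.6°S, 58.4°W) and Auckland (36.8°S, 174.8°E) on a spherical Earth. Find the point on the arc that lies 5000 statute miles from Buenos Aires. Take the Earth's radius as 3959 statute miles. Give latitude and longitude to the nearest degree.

From cos δ = sin φ₁ sin φ₂ + cos φ₁ cos φ₂ cos Δλ, the central angle is δ ≈ 1.625 rad (93.1°). The total great-circle distance is δ·R ≈ 1.625 × 3959 ≈ 6435 mi, so the target fraction is f = 5000/6435 ≈ 0.777.
Interpolate at f ≈ 0.777 with slerp weights a = sin((1−f)δ)/sin δ ≈ 0.355, b = sin(fδ)/sin δ ≈ 0.954.
p = a·p₁ + b·p₂ ≈ (-0.608, -0.180, -0.773); φ = arcsin(p_z) ≈ -50.66°, λ = atan2(p_y, p_x) ≈ -163.53°.

≈ (51°S, 164°W)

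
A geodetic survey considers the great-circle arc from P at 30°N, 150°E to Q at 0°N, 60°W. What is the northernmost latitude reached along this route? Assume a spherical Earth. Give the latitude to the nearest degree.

≈ 49°N

The great circle lies in the plane with unit normal n̂ = (p₁ × p₂)/|p₁ × p₂|.
Here n̂_z ≈ +0.655; the vertex latitude is φ_max = arccos|n̂_z| ≈ 49.1°.
Check via Clairaut: cos φ_max = |cos φ₁| · sin C = cos(30.0°)·sin(49.1°) ≈ 0.655, again giving ≈ 49.1°.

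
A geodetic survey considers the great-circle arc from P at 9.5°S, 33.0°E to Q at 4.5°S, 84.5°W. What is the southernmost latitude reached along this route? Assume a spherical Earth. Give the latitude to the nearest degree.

≈ 14°S

The great circle lies in the plane with unit normal n̂ = (p₁ × p₂)/|p₁ × p₂|.
Here n̂_z ≈ -0.972; the vertex latitude is φ_max = arccos|n̂_z| ≈ 13.6°.
Check via Clairaut: cos φ_max = |cos φ₁| · sin C = cos(9.5°)·sin(99.8°) ≈ 0.972, again giving ≈ 13.6°.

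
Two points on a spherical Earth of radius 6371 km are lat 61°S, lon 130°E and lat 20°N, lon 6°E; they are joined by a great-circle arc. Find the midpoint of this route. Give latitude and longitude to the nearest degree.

≈ lat 34°S, lon 37°E

The haversine formula gives a central angle δ ≈ 2.158 rad (123.6°) between the endpoints.
Interpolate at f = 1/2 with slerp weights a = sin((1−f)δ)/sin δ ≈ 1.059, b = sin(fδ)/sin δ ≈ 1.059.
p = a·p₁ + b·p₂ ≈ (0.659, 0.497, -0.564); φ = arcsin(p_z) ≈ -34.32°, λ = atan2(p_y, p_x) ≈ 37.01°.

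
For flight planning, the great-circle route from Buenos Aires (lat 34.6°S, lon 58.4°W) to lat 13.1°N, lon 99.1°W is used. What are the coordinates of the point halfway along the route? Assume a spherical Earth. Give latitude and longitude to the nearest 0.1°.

≈ lat 11.4°S, lon 80.5°W

From cos δ = sin φ₁ sin φ₂ + cos φ₁ cos φ₂ cos Δλ, the central angle is δ ≈ 1.071 rad (61.4°).
Interpolate at f = 1/2 with slerp weights a = sin((1−f)δ)/sin δ ≈ 0.581, b = sin(fδ)/sin δ ≈ 0.581.
p = a·p₁ + b·p₂ ≈ (0.161, -0.967, -0.198); φ = arcsin(p_z) ≈ -11.44°, λ = atan2(p_y, p_x) ≈ -80.53°.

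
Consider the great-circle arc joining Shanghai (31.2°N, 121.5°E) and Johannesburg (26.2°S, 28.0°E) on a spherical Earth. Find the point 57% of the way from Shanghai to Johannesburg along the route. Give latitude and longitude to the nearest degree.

≈ (1°S, 67°E)

From cos δ = sin φ₁ sin φ₂ + cos φ₁ cos φ₂ cos Δλ, the central angle is δ ≈ 1.850 rad (106.0°).
Interpolate at f = 0.57 with slerp weights a = sin((1−f)δ)/sin δ ≈ 0.743, b = sin(fδ)/sin δ ≈ 0.905.
p = a·p₁ + b·p₂ ≈ (0.385, 0.923, -0.015); φ = arcsin(p_z) ≈ -0.83°, λ = atan2(p_y, p_x) ≈ 67.38°.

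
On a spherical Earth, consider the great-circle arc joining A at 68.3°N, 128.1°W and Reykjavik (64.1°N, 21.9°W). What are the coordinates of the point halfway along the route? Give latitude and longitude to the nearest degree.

Write both endpoints as unit vectors p₁, p₂ with components (cos φ cos λ, cos φ sin λ, sin φ).
The central angle between the endpoints is δ = arccos(p₁·p₂) ≈ 0.659 rad (37.7°).
Interpolate at f = 1/2 with slerp weights a = sin((1−f)δ)/sin δ ≈ 0.528, b = sin(fδ)/sin δ ≈ 0.528.
p = a·p₁ + b·p₂ ≈ (0.094, -0.240, 0.966); φ = arcsin(p_z) ≈ 75.08°, λ = atan2(p_y, p_x) ≈ -68.68°.

≈ 75°N, 69°W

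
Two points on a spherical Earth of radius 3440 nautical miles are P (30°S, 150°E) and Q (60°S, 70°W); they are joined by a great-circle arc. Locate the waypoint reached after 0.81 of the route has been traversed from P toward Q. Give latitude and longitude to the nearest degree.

≈ (71°S, 99°W)

Write both endpoints as unit vectors p₁, p₂ with components (cos φ cos λ, cos φ sin λ, sin φ).
The central angle between the endpoints is δ = arccos(p₁·p₂) ≈ 1.469 rad (84.2°).
Interpolate at f = 0.81 with slerp weights a = sin((1−f)δ)/sin δ ≈ 0.277, b = sin(fδ)/sin δ ≈ 0.933.
p = a·p₁ + b·p₂ ≈ (-0.048, -0.319, -0.947); φ = arcsin(p_z) ≈ -71.21°, λ = atan2(p_y, p_x) ≈ -98.60°.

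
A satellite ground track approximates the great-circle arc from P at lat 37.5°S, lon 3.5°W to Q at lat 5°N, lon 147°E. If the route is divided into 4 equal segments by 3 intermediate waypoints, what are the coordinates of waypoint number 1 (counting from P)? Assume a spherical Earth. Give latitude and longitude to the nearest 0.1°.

Convert each endpoint to a unit vector on the sphere (x = cos φ cos λ, y = cos φ sin λ, z = sin φ).
The central angle between the endpoints is δ = arccos(p₁·p₂) ≈ 2.405 rad (137.8°).
Interpolate at f = 1/4 with slerp weights a = sin((1−f)δ)/sin δ ≈ 1.449, b = sin(fδ)/sin δ ≈ 0.842.
p = a·p₁ + b·p₂ ≈ (0.443, 0.387, -0.809); φ = arcsin(p_z) ≈ -53.95°, λ = atan2(p_y, p_x) ≈ 41.10°.

≈ lat 54.0°S, lon 41.1°E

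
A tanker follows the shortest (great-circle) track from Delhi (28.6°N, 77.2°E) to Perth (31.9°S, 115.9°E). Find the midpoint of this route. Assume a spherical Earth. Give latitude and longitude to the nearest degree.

≈ (2°S, 96°E)

From cos δ = sin φ₁ sin φ₂ + cos φ₁ cos φ₂ cos Δλ, the central angle is δ ≈ 1.236 rad (70.8°).
Interpolate at f = 1/2 with slerp weights a = sin((1−f)δ)/sin δ ≈ 0.613, b = sin(fδ)/sin δ ≈ 0.613.
p = a·p₁ + b·p₂ ≈ (-0.108, 0.994, -0.031); φ = arcsin(p_z) ≈ -1.75°, λ = atan2(p_y, p_x) ≈ 96.21°.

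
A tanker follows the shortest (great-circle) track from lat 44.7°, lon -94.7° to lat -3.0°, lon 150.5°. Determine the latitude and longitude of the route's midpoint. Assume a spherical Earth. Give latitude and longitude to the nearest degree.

≈ lat 34°, lon -167°

The haversine formula gives a central angle δ ≈ 1.912 rad (109.5°) between the endpoints.
Interpolate at f = 1/2 with slerp weights a = sin((1−f)δ)/sin δ ≈ 0.867, b = sin(fδ)/sin δ ≈ 0.867.
p = a·p₁ + b·p₂ ≈ (-0.804, -0.188, 0.564); φ = arcsin(p_z) ≈ 34.36°, λ = atan2(p_y, p_x) ≈ -166.85°.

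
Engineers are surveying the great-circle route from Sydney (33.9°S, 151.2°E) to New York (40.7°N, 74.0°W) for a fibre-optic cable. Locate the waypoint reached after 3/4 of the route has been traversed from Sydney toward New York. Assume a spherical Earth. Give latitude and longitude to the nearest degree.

≈ 30°N, 116°W

Write both endpoints as unit vectors p₁, p₂ with components (cos φ cos λ, cos φ sin λ, sin φ).
The central angle between the endpoints is δ = arccos(p₁·p₂) ≈ 2.510 rad (143.8°).
Interpolate at f = 3/4 with slerp weights a = sin((1−f)δ)/sin δ ≈ 0.994, b = sin(fδ)/sin δ ≈ 1.612.
p = a·p₁ + b·p₂ ≈ (-0.386, -0.777, 0.497); φ = arcsin(p_z) ≈ 29.78°, λ = atan2(p_y, p_x) ≈ -116.44°.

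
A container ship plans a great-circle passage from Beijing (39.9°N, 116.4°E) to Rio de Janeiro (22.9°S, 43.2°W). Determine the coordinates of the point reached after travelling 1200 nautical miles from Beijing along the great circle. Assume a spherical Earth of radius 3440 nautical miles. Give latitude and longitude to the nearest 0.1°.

Convert each endpoint to a unit vector on the sphere (x = cos φ cos λ, y = cos φ sin λ, z = sin φ).
The central angle between the endpoints is δ = arccos(p₁·p₂) ≈ 2.719 rad (155.8°). The total great-circle distance is δ·R ≈ 2.719 × 3440 ≈ 9353 nmi, so the target fraction is f = 1200/9353 ≈ 0.128.
Interpolate at f ≈ 0.128 with slerp weights a = sin((1−f)δ)/sin δ ≈ 1.700, b = sin(fδ)/sin δ ≈ 0.833.
p = a·p₁ + b·p₂ ≈ (-0.020, 0.643, 0.766); φ = arcsin(p_z) ≈ 50.00°, λ = atan2(p_y, p_x) ≈ 91.81°.

≈ (50.0°N, 91.8°E)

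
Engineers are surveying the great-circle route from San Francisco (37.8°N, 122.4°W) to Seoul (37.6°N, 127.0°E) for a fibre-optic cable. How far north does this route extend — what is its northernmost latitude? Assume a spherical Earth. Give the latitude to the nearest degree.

≈ 54°N

The great circle lies in the plane with unit normal n̂ = (p₁ × p₂)/|p₁ × p₂|.
Here n̂_z ≈ -0.593; the vertex latitude is φ_max = arccos|n̂_z| ≈ 53.6°.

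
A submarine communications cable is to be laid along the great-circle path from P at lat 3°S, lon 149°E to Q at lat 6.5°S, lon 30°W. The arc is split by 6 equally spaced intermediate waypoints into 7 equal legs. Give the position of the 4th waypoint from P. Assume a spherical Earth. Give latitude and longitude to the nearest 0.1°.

The haversine formula gives a central angle δ ≈ 2.975 rad (170.4°) between the endpoints.
Interpolate at f = 4/7 with slerp weights a = sin((1−f)δ)/sin δ ≈ 5.764, b = sin(fδ)/sin δ ≈ 5.976.
p = a·p₁ + b·p₂ ≈ (0.208, -0.004, -0.978); φ = arcsin(p_z) ≈ -78.00°, λ = atan2(p_y, p_x) ≈ -1.10°.

≈ lat 78.0°S, lon 1.1°W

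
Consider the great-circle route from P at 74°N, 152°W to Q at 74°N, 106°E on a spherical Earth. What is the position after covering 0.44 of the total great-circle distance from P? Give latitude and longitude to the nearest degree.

Write both endpoints as unit vectors p₁, p₂ with components (cos φ cos λ, cos φ sin λ, sin φ).
The central angle between the endpoints is δ = arccos(p₁·p₂) ≈ 0.432 rad (24.7°).
Interpolate at f = 0.44 with slerp weights a = sin((1−f)δ)/sin δ ≈ 0.572, b = sin(fδ)/sin δ ≈ 0.451.
p = a·p₁ + b·p₂ ≈ (-0.174, 0.046, 0.984); φ = arcsin(p_z) ≈ 79.66°, λ = atan2(p_y, p_x) ≈ 165.30°.

≈ 80°N, 165°E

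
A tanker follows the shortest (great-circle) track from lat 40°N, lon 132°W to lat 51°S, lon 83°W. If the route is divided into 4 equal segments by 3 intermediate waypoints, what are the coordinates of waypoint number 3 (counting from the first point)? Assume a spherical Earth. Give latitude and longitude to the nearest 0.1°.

≈ lat 29.2°S, lon 99.6°W

The haversine formula gives a central angle δ ≈ 1.755 rad (100.6°) between the endpoints.
Interpolate at f = 3/4 with slerp weights a = sin((1−f)δ)/sin δ ≈ 0.432, b = sin(fδ)/sin δ ≈ 0.984.
p = a·p₁ + b·p₂ ≈ (-0.146, -0.861, -0.487); φ = arcsin(p_z) ≈ -29.16°, λ = atan2(p_y, p_x) ≈ -99.63°.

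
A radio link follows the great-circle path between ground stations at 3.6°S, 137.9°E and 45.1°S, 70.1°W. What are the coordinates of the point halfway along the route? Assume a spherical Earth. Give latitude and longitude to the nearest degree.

From cos δ = sin φ₁ sin φ₂ + cos φ₁ cos φ₂ cos Δλ, the central angle is δ ≈ 2.187 rad (125.3°).
Interpolate at f = 1/2 with slerp weights a = sin((1−f)δ)/sin δ ≈ 1.088, b = sin(fδ)/sin δ ≈ 1.088.
p = a·p₁ + b·p₂ ≈ (-0.544, 0.006, -0.839); φ = arcsin(p_z) ≈ -57.03°, λ = atan2(p_y, p_x) ≈ 179.38°.

≈ 57°S, 179°E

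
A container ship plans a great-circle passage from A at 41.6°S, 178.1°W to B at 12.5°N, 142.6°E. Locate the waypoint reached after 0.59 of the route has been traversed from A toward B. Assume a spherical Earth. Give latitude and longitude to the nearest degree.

≈ 10°S, 156°E

From cos δ = sin φ₁ sin φ₂ + cos φ₁ cos φ₂ cos Δλ, the central angle is δ ≈ 1.136 rad (65.1°).
Interpolate at f = 0.59 with slerp weights a = sin((1−f)δ)/sin δ ≈ 0.495, b = sin(fδ)/sin δ ≈ 0.685.
p = a·p₁ + b·p₂ ≈ (-0.901, 0.394, -0.181); φ = arcsin(p_z) ≈ -10.40°, λ = atan2(p_y, p_x) ≈ 156.40°.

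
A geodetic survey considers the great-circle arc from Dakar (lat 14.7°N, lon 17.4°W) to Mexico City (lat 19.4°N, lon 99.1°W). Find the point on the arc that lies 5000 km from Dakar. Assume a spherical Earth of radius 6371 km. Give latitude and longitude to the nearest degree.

Convert each endpoint to a unit vector on the sphere (x = cos φ cos λ, y = cos φ sin λ, z = sin φ).
The central angle between the endpoints is δ = arccos(p₁·p₂) ≈ 1.353 rad (77.5°). The total great-circle distance is δ·R ≈ 1.353 × 6371 ≈ 8621 km, so the target fraction is f = 5000/8621 ≈ 0.580.
Interpolate at f ≈ 0.580 with slerp weights a = sin((1−f)δ)/sin δ ≈ 0.551, b = sin(fδ)/sin δ ≈ 0.724.
p = a·p₁ + b·p₂ ≈ (0.401, -0.834, 0.380); φ = arcsin(p_z) ≈ 22.35°, λ = atan2(p_y, p_x) ≈ -64.32°.

≈ lat 22°N, lon 64°W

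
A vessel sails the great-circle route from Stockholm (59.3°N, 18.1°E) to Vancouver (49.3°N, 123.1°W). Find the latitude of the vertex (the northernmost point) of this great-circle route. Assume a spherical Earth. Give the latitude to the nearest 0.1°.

≈ 76.9°N

The great circle lies in the plane with unit normal n̂ = (p₁ × p₂)/|p₁ × p₂|.
Here n̂_z ≈ -0.227; the vertex latitude is φ_max = arccos|n̂_z| ≈ 76.9°.
Check via Clairaut: cos φ_max = |cos φ₁| · sin C = cos(59.3°)·sin(26.4°) ≈ 0.227, again giving ≈ 76.9°.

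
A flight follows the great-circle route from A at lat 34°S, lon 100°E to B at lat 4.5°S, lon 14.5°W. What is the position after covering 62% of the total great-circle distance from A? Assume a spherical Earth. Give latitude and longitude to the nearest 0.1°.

From cos δ = sin φ₁ sin φ₂ + cos φ₁ cos φ₂ cos Δλ, the central angle is δ ≈ 1.874 rad (107.4°).
Interpolate at f = 0.62 with slerp weights a = sin((1−f)δ)/sin δ ≈ 0.685, b = sin(fδ)/sin δ ≈ 0.962.
p = a·p₁ + b·p₂ ≈ (0.829, 0.319, -0.458); φ = arcsin(p_z) ≈ -27.28°, λ = atan2(p_y, p_x) ≈ 21.04°.

≈ lat 27.3°S, lon 21.0°E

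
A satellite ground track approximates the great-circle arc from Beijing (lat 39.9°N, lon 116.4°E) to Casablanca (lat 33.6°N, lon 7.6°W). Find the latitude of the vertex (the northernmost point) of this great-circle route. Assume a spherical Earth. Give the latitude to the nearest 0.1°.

≈ 58.0°N

The great circle lies in the plane with unit normal n̂ = (p₁ × p₂)/|p₁ × p₂|.
Here n̂_z ≈ -0.530; the vertex latitude is φ_max = arccos|n̂_z| ≈ 58.0°.
Check via Clairaut: cos φ_max = |cos φ₁| · sin C = cos(39.9°)·sin(43.7°) ≈ 0.530, again giving ≈ 58.0°.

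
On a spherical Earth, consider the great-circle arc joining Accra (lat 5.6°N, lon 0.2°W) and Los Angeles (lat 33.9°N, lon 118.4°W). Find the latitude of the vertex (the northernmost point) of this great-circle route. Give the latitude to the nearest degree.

The great circle lies in the plane with unit normal n̂ = (p₁ × p₂)/|p₁ × p₂|.
Here n̂_z ≈ -0.773; the vertex latitude is φ_max = arccos|n̂_z| ≈ 39.4°.
Check via Clairaut: cos φ_max = |cos φ₁| · sin C = cos(5.6°)·sin(51.0°) ≈ 0.773, again giving ≈ 39.4°.

≈ 39°N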